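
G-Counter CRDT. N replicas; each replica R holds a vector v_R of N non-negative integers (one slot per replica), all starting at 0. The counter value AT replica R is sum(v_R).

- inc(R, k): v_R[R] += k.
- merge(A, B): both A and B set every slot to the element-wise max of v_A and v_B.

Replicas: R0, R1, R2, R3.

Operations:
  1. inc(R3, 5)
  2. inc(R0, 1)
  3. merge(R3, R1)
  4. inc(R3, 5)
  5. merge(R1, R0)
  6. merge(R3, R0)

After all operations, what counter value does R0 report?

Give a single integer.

Op 1: inc R3 by 5 -> R3=(0,0,0,5) value=5
Op 2: inc R0 by 1 -> R0=(1,0,0,0) value=1
Op 3: merge R3<->R1 -> R3=(0,0,0,5) R1=(0,0,0,5)
Op 4: inc R3 by 5 -> R3=(0,0,0,10) value=10
Op 5: merge R1<->R0 -> R1=(1,0,0,5) R0=(1,0,0,5)
Op 6: merge R3<->R0 -> R3=(1,0,0,10) R0=(1,0,0,10)

Answer: 11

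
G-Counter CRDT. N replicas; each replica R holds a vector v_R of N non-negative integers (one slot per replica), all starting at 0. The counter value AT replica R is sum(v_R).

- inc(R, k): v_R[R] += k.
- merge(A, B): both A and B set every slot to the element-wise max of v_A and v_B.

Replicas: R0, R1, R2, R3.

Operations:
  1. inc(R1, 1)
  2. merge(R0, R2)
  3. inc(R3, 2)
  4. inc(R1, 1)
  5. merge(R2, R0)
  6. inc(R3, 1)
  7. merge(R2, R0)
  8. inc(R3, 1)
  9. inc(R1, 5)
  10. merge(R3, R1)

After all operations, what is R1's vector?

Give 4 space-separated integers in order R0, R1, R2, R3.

Answer: 0 7 0 4

Derivation:
Op 1: inc R1 by 1 -> R1=(0,1,0,0) value=1
Op 2: merge R0<->R2 -> R0=(0,0,0,0) R2=(0,0,0,0)
Op 3: inc R3 by 2 -> R3=(0,0,0,2) value=2
Op 4: inc R1 by 1 -> R1=(0,2,0,0) value=2
Op 5: merge R2<->R0 -> R2=(0,0,0,0) R0=(0,0,0,0)
Op 6: inc R3 by 1 -> R3=(0,0,0,3) value=3
Op 7: merge R2<->R0 -> R2=(0,0,0,0) R0=(0,0,0,0)
Op 8: inc R3 by 1 -> R3=(0,0,0,4) value=4
Op 9: inc R1 by 5 -> R1=(0,7,0,0) value=7
Op 10: merge R3<->R1 -> R3=(0,7,0,4) R1=(0,7,0,4)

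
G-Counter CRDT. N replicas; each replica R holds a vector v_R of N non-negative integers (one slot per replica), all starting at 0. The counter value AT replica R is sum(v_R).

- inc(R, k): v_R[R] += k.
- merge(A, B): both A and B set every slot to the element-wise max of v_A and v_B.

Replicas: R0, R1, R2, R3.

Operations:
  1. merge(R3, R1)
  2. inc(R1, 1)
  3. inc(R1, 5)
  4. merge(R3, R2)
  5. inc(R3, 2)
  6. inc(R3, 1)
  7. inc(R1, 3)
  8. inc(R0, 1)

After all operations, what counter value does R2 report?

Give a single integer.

Answer: 0

Derivation:
Op 1: merge R3<->R1 -> R3=(0,0,0,0) R1=(0,0,0,0)
Op 2: inc R1 by 1 -> R1=(0,1,0,0) value=1
Op 3: inc R1 by 5 -> R1=(0,6,0,0) value=6
Op 4: merge R3<->R2 -> R3=(0,0,0,0) R2=(0,0,0,0)
Op 5: inc R3 by 2 -> R3=(0,0,0,2) value=2
Op 6: inc R3 by 1 -> R3=(0,0,0,3) value=3
Op 7: inc R1 by 3 -> R1=(0,9,0,0) value=9
Op 8: inc R0 by 1 -> R0=(1,0,0,0) value=1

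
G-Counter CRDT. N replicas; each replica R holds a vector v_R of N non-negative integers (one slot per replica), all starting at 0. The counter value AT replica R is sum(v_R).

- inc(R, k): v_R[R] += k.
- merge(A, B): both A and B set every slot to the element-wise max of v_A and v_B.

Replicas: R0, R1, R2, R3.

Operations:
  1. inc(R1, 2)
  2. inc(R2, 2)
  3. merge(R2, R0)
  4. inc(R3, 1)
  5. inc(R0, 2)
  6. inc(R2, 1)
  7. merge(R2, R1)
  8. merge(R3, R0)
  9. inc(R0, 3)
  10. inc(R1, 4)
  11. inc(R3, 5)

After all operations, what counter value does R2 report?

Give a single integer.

Op 1: inc R1 by 2 -> R1=(0,2,0,0) value=2
Op 2: inc R2 by 2 -> R2=(0,0,2,0) value=2
Op 3: merge R2<->R0 -> R2=(0,0,2,0) R0=(0,0,2,0)
Op 4: inc R3 by 1 -> R3=(0,0,0,1) value=1
Op 5: inc R0 by 2 -> R0=(2,0,2,0) value=4
Op 6: inc R2 by 1 -> R2=(0,0,3,0) value=3
Op 7: merge R2<->R1 -> R2=(0,2,3,0) R1=(0,2,3,0)
Op 8: merge R3<->R0 -> R3=(2,0,2,1) R0=(2,0,2,1)
Op 9: inc R0 by 3 -> R0=(5,0,2,1) value=8
Op 10: inc R1 by 4 -> R1=(0,6,3,0) value=9
Op 11: inc R3 by 5 -> R3=(2,0,2,6) value=10

Answer: 5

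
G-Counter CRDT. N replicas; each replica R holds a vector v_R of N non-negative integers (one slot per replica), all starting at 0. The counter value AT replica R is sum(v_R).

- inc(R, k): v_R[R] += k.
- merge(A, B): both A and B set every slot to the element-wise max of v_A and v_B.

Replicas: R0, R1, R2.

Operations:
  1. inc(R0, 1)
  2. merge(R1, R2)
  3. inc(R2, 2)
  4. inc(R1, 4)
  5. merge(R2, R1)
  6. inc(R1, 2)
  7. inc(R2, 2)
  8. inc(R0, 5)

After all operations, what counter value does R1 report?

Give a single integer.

Answer: 8

Derivation:
Op 1: inc R0 by 1 -> R0=(1,0,0) value=1
Op 2: merge R1<->R2 -> R1=(0,0,0) R2=(0,0,0)
Op 3: inc R2 by 2 -> R2=(0,0,2) value=2
Op 4: inc R1 by 4 -> R1=(0,4,0) value=4
Op 5: merge R2<->R1 -> R2=(0,4,2) R1=(0,4,2)
Op 6: inc R1 by 2 -> R1=(0,6,2) value=8
Op 7: inc R2 by 2 -> R2=(0,4,4) value=8
Op 8: inc R0 by 5 -> R0=(6,0,0) value=6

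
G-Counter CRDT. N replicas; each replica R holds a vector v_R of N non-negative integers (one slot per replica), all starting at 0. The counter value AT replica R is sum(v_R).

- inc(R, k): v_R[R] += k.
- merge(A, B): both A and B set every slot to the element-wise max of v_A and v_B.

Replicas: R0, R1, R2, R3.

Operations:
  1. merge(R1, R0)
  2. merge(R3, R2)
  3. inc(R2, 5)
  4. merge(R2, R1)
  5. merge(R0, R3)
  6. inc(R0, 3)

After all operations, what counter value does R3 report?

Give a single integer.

Op 1: merge R1<->R0 -> R1=(0,0,0,0) R0=(0,0,0,0)
Op 2: merge R3<->R2 -> R3=(0,0,0,0) R2=(0,0,0,0)
Op 3: inc R2 by 5 -> R2=(0,0,5,0) value=5
Op 4: merge R2<->R1 -> R2=(0,0,5,0) R1=(0,0,5,0)
Op 5: merge R0<->R3 -> R0=(0,0,0,0) R3=(0,0,0,0)
Op 6: inc R0 by 3 -> R0=(3,0,0,0) value=3

Answer: 0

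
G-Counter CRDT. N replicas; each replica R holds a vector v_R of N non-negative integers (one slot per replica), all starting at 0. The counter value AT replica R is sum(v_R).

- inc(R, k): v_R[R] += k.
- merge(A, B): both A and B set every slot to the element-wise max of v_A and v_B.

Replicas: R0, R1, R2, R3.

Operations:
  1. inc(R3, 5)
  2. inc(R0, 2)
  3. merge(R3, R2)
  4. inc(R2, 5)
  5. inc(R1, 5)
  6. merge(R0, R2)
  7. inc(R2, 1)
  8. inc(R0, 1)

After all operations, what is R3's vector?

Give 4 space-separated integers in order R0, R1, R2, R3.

Op 1: inc R3 by 5 -> R3=(0,0,0,5) value=5
Op 2: inc R0 by 2 -> R0=(2,0,0,0) value=2
Op 3: merge R3<->R2 -> R3=(0,0,0,5) R2=(0,0,0,5)
Op 4: inc R2 by 5 -> R2=(0,0,5,5) value=10
Op 5: inc R1 by 5 -> R1=(0,5,0,0) value=5
Op 6: merge R0<->R2 -> R0=(2,0,5,5) R2=(2,0,5,5)
Op 7: inc R2 by 1 -> R2=(2,0,6,5) value=13
Op 8: inc R0 by 1 -> R0=(3,0,5,5) value=13

Answer: 0 0 0 5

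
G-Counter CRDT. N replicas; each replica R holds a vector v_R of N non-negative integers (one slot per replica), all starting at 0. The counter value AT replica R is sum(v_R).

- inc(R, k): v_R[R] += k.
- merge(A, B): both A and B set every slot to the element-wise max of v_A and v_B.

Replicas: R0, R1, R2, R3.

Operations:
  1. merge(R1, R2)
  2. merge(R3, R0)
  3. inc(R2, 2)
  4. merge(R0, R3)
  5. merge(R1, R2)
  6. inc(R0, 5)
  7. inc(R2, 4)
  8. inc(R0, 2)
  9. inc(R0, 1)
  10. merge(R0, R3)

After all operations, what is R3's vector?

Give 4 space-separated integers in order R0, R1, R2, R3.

Answer: 8 0 0 0

Derivation:
Op 1: merge R1<->R2 -> R1=(0,0,0,0) R2=(0,0,0,0)
Op 2: merge R3<->R0 -> R3=(0,0,0,0) R0=(0,0,0,0)
Op 3: inc R2 by 2 -> R2=(0,0,2,0) value=2
Op 4: merge R0<->R3 -> R0=(0,0,0,0) R3=(0,0,0,0)
Op 5: merge R1<->R2 -> R1=(0,0,2,0) R2=(0,0,2,0)
Op 6: inc R0 by 5 -> R0=(5,0,0,0) value=5
Op 7: inc R2 by 4 -> R2=(0,0,6,0) value=6
Op 8: inc R0 by 2 -> R0=(7,0,0,0) value=7
Op 9: inc R0 by 1 -> R0=(8,0,0,0) value=8
Op 10: merge R0<->R3 -> R0=(8,0,0,0) R3=(8,0,0,0)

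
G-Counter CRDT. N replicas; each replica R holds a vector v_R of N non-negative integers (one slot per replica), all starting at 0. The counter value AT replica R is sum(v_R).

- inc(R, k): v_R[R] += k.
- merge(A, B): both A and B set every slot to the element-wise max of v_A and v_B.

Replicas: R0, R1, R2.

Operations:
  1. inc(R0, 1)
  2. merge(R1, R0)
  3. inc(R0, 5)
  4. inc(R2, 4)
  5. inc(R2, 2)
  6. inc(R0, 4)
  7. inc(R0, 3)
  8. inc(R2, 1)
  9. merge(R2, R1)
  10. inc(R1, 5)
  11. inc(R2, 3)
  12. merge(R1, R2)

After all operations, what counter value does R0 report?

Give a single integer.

Op 1: inc R0 by 1 -> R0=(1,0,0) value=1
Op 2: merge R1<->R0 -> R1=(1,0,0) R0=(1,0,0)
Op 3: inc R0 by 5 -> R0=(6,0,0) value=6
Op 4: inc R2 by 4 -> R2=(0,0,4) value=4
Op 5: inc R2 by 2 -> R2=(0,0,6) value=6
Op 6: inc R0 by 4 -> R0=(10,0,0) value=10
Op 7: inc R0 by 3 -> R0=(13,0,0) value=13
Op 8: inc R2 by 1 -> R2=(0,0,7) value=7
Op 9: merge R2<->R1 -> R2=(1,0,7) R1=(1,0,7)
Op 10: inc R1 by 5 -> R1=(1,5,7) value=13
Op 11: inc R2 by 3 -> R2=(1,0,10) value=11
Op 12: merge R1<->R2 -> R1=(1,5,10) R2=(1,5,10)

Answer: 13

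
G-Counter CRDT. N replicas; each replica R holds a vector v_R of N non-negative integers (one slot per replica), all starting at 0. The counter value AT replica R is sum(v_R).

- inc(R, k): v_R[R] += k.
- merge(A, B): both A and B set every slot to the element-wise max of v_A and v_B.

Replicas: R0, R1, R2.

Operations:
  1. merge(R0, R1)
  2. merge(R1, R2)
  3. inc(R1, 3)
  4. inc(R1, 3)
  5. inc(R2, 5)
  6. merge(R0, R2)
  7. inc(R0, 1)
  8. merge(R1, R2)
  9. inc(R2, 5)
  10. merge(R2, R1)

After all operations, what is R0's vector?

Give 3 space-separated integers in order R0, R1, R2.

Answer: 1 0 5

Derivation:
Op 1: merge R0<->R1 -> R0=(0,0,0) R1=(0,0,0)
Op 2: merge R1<->R2 -> R1=(0,0,0) R2=(0,0,0)
Op 3: inc R1 by 3 -> R1=(0,3,0) value=3
Op 4: inc R1 by 3 -> R1=(0,6,0) value=6
Op 5: inc R2 by 5 -> R2=(0,0,5) value=5
Op 6: merge R0<->R2 -> R0=(0,0,5) R2=(0,0,5)
Op 7: inc R0 by 1 -> R0=(1,0,5) value=6
Op 8: merge R1<->R2 -> R1=(0,6,5) R2=(0,6,5)
Op 9: inc R2 by 5 -> R2=(0,6,10) value=16
Op 10: merge R2<->R1 -> R2=(0,6,10) R1=(0,6,10)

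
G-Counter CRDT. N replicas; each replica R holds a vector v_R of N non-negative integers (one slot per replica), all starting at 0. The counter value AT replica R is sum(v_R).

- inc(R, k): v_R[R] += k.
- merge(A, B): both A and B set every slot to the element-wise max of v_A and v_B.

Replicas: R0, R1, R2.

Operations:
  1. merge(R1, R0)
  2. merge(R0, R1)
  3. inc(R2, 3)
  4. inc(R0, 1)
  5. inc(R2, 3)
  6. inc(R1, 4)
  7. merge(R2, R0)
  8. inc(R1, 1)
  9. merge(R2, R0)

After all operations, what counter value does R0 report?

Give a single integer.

Op 1: merge R1<->R0 -> R1=(0,0,0) R0=(0,0,0)
Op 2: merge R0<->R1 -> R0=(0,0,0) R1=(0,0,0)
Op 3: inc R2 by 3 -> R2=(0,0,3) value=3
Op 4: inc R0 by 1 -> R0=(1,0,0) value=1
Op 5: inc R2 by 3 -> R2=(0,0,6) value=6
Op 6: inc R1 by 4 -> R1=(0,4,0) value=4
Op 7: merge R2<->R0 -> R2=(1,0,6) R0=(1,0,6)
Op 8: inc R1 by 1 -> R1=(0,5,0) value=5
Op 9: merge R2<->R0 -> R2=(1,0,6) R0=(1,0,6)

Answer: 7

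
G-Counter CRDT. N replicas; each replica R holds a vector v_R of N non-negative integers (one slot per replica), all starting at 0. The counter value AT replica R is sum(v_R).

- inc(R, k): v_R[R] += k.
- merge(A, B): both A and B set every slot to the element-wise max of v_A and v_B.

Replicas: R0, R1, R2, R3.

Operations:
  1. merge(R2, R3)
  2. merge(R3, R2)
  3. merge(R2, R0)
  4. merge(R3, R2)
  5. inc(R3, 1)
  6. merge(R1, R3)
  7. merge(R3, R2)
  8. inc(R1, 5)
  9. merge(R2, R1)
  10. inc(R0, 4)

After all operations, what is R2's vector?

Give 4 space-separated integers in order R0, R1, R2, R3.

Op 1: merge R2<->R3 -> R2=(0,0,0,0) R3=(0,0,0,0)
Op 2: merge R3<->R2 -> R3=(0,0,0,0) R2=(0,0,0,0)
Op 3: merge R2<->R0 -> R2=(0,0,0,0) R0=(0,0,0,0)
Op 4: merge R3<->R2 -> R3=(0,0,0,0) R2=(0,0,0,0)
Op 5: inc R3 by 1 -> R3=(0,0,0,1) value=1
Op 6: merge R1<->R3 -> R1=(0,0,0,1) R3=(0,0,0,1)
Op 7: merge R3<->R2 -> R3=(0,0,0,1) R2=(0,0,0,1)
Op 8: inc R1 by 5 -> R1=(0,5,0,1) value=6
Op 9: merge R2<->R1 -> R2=(0,5,0,1) R1=(0,5,0,1)
Op 10: inc R0 by 4 -> R0=(4,0,0,0) value=4

Answer: 0 5 0 1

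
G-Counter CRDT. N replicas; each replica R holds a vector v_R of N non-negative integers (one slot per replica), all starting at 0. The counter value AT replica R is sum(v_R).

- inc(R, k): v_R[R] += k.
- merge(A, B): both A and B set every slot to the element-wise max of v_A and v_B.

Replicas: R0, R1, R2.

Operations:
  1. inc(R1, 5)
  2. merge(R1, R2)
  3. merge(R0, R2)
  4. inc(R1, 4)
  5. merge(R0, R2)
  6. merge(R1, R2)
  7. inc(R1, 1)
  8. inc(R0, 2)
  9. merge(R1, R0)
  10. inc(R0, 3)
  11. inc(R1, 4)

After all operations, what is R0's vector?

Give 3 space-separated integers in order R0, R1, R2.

Answer: 5 10 0

Derivation:
Op 1: inc R1 by 5 -> R1=(0,5,0) value=5
Op 2: merge R1<->R2 -> R1=(0,5,0) R2=(0,5,0)
Op 3: merge R0<->R2 -> R0=(0,5,0) R2=(0,5,0)
Op 4: inc R1 by 4 -> R1=(0,9,0) value=9
Op 5: merge R0<->R2 -> R0=(0,5,0) R2=(0,5,0)
Op 6: merge R1<->R2 -> R1=(0,9,0) R2=(0,9,0)
Op 7: inc R1 by 1 -> R1=(0,10,0) value=10
Op 8: inc R0 by 2 -> R0=(2,5,0) value=7
Op 9: merge R1<->R0 -> R1=(2,10,0) R0=(2,10,0)
Op 10: inc R0 by 3 -> R0=(5,10,0) value=15
Op 11: inc R1 by 4 -> R1=(2,14,0) value=16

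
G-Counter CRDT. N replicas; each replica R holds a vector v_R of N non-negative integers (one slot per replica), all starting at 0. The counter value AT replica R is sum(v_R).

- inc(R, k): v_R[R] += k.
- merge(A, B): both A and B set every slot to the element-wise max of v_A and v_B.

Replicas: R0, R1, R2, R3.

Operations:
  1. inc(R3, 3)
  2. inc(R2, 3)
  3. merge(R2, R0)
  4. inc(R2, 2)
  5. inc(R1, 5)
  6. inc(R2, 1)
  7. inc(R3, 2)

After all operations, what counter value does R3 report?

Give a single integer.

Op 1: inc R3 by 3 -> R3=(0,0,0,3) value=3
Op 2: inc R2 by 3 -> R2=(0,0,3,0) value=3
Op 3: merge R2<->R0 -> R2=(0,0,3,0) R0=(0,0,3,0)
Op 4: inc R2 by 2 -> R2=(0,0,5,0) value=5
Op 5: inc R1 by 5 -> R1=(0,5,0,0) value=5
Op 6: inc R2 by 1 -> R2=(0,0,6,0) value=6
Op 7: inc R3 by 2 -> R3=(0,0,0,5) value=5

Answer: 5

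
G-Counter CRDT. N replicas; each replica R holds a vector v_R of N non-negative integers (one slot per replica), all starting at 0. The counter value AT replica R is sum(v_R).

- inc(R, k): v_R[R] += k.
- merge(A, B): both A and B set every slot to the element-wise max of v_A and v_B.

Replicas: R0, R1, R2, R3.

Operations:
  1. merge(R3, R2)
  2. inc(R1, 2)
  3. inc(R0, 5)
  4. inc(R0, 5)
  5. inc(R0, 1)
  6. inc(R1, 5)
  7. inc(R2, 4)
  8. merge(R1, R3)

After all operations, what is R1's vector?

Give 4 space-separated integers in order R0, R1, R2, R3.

Answer: 0 7 0 0

Derivation:
Op 1: merge R3<->R2 -> R3=(0,0,0,0) R2=(0,0,0,0)
Op 2: inc R1 by 2 -> R1=(0,2,0,0) value=2
Op 3: inc R0 by 5 -> R0=(5,0,0,0) value=5
Op 4: inc R0 by 5 -> R0=(10,0,0,0) value=10
Op 5: inc R0 by 1 -> R0=(11,0,0,0) value=11
Op 6: inc R1 by 5 -> R1=(0,7,0,0) value=7
Op 7: inc R2 by 4 -> R2=(0,0,4,0) value=4
Op 8: merge R1<->R3 -> R1=(0,7,0,0) R3=(0,7,0,0)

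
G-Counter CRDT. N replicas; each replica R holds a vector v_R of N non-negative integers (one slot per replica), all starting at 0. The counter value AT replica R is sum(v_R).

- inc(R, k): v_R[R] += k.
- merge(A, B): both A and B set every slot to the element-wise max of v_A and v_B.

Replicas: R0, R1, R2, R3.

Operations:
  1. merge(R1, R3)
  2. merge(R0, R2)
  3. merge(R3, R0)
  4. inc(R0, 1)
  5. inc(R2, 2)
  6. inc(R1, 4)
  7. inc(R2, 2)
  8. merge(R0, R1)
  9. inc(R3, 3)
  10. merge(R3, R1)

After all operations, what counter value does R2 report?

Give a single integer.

Answer: 4

Derivation:
Op 1: merge R1<->R3 -> R1=(0,0,0,0) R3=(0,0,0,0)
Op 2: merge R0<->R2 -> R0=(0,0,0,0) R2=(0,0,0,0)
Op 3: merge R3<->R0 -> R3=(0,0,0,0) R0=(0,0,0,0)
Op 4: inc R0 by 1 -> R0=(1,0,0,0) value=1
Op 5: inc R2 by 2 -> R2=(0,0,2,0) value=2
Op 6: inc R1 by 4 -> R1=(0,4,0,0) value=4
Op 7: inc R2 by 2 -> R2=(0,0,4,0) value=4
Op 8: merge R0<->R1 -> R0=(1,4,0,0) R1=(1,4,0,0)
Op 9: inc R3 by 3 -> R3=(0,0,0,3) value=3
Op 10: merge R3<->R1 -> R3=(1,4,0,3) R1=(1,4,0,3)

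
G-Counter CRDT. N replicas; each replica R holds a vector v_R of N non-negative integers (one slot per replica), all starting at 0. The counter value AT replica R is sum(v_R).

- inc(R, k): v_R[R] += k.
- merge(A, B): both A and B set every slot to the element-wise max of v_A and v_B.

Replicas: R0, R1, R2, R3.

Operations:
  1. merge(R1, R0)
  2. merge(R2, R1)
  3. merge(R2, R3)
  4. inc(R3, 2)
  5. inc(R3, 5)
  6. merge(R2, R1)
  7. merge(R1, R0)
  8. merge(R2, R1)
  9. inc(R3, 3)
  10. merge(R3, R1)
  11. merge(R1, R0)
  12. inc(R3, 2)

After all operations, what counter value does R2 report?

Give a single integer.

Op 1: merge R1<->R0 -> R1=(0,0,0,0) R0=(0,0,0,0)
Op 2: merge R2<->R1 -> R2=(0,0,0,0) R1=(0,0,0,0)
Op 3: merge R2<->R3 -> R2=(0,0,0,0) R3=(0,0,0,0)
Op 4: inc R3 by 2 -> R3=(0,0,0,2) value=2
Op 5: inc R3 by 5 -> R3=(0,0,0,7) value=7
Op 6: merge R2<->R1 -> R2=(0,0,0,0) R1=(0,0,0,0)
Op 7: merge R1<->R0 -> R1=(0,0,0,0) R0=(0,0,0,0)
Op 8: merge R2<->R1 -> R2=(0,0,0,0) R1=(0,0,0,0)
Op 9: inc R3 by 3 -> R3=(0,0,0,10) value=10
Op 10: merge R3<->R1 -> R3=(0,0,0,10) R1=(0,0,0,10)
Op 11: merge R1<->R0 -> R1=(0,0,0,10) R0=(0,0,0,10)
Op 12: inc R3 by 2 -> R3=(0,0,0,12) value=12

Answer: 0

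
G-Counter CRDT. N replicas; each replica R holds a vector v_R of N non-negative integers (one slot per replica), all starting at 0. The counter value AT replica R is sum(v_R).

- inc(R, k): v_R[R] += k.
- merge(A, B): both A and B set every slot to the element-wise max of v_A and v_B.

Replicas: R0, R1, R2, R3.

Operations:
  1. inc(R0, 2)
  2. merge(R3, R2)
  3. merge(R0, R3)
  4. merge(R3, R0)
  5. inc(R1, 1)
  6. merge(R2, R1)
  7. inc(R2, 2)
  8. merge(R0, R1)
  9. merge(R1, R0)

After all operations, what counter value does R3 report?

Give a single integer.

Op 1: inc R0 by 2 -> R0=(2,0,0,0) value=2
Op 2: merge R3<->R2 -> R3=(0,0,0,0) R2=(0,0,0,0)
Op 3: merge R0<->R3 -> R0=(2,0,0,0) R3=(2,0,0,0)
Op 4: merge R3<->R0 -> R3=(2,0,0,0) R0=(2,0,0,0)
Op 5: inc R1 by 1 -> R1=(0,1,0,0) value=1
Op 6: merge R2<->R1 -> R2=(0,1,0,0) R1=(0,1,0,0)
Op 7: inc R2 by 2 -> R2=(0,1,2,0) value=3
Op 8: merge R0<->R1 -> R0=(2,1,0,0) R1=(2,1,0,0)
Op 9: merge R1<->R0 -> R1=(2,1,0,0) R0=(2,1,0,0)

Answer: 2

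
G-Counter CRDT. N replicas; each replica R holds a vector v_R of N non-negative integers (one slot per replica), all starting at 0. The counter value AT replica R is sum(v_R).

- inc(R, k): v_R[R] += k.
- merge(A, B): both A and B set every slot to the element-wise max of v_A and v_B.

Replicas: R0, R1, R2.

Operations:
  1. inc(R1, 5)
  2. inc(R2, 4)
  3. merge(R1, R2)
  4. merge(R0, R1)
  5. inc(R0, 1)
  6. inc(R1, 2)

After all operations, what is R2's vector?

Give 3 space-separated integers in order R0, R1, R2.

Op 1: inc R1 by 5 -> R1=(0,5,0) value=5
Op 2: inc R2 by 4 -> R2=(0,0,4) value=4
Op 3: merge R1<->R2 -> R1=(0,5,4) R2=(0,5,4)
Op 4: merge R0<->R1 -> R0=(0,5,4) R1=(0,5,4)
Op 5: inc R0 by 1 -> R0=(1,5,4) value=10
Op 6: inc R1 by 2 -> R1=(0,7,4) value=11

Answer: 0 5 4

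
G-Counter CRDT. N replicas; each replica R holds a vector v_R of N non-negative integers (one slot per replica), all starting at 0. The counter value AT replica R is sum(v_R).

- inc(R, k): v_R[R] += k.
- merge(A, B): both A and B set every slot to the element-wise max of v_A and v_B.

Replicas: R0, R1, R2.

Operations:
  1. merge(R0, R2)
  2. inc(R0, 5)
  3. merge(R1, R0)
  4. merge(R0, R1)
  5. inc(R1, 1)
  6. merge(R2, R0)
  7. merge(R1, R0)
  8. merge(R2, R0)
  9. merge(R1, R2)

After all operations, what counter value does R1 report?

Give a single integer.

Answer: 6

Derivation:
Op 1: merge R0<->R2 -> R0=(0,0,0) R2=(0,0,0)
Op 2: inc R0 by 5 -> R0=(5,0,0) value=5
Op 3: merge R1<->R0 -> R1=(5,0,0) R0=(5,0,0)
Op 4: merge R0<->R1 -> R0=(5,0,0) R1=(5,0,0)
Op 5: inc R1 by 1 -> R1=(5,1,0) value=6
Op 6: merge R2<->R0 -> R2=(5,0,0) R0=(5,0,0)
Op 7: merge R1<->R0 -> R1=(5,1,0) R0=(5,1,0)
Op 8: merge R2<->R0 -> R2=(5,1,0) R0=(5,1,0)
Op 9: merge R1<->R2 -> R1=(5,1,0) R2=(5,1,0)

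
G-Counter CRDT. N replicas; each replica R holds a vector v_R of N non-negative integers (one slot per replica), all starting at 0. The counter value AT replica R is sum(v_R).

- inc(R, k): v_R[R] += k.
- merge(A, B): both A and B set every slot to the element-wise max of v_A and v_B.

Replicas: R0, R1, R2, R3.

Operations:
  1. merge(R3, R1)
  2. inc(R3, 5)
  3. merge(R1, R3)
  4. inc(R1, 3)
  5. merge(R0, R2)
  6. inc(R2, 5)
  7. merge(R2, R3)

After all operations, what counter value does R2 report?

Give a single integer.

Op 1: merge R3<->R1 -> R3=(0,0,0,0) R1=(0,0,0,0)
Op 2: inc R3 by 5 -> R3=(0,0,0,5) value=5
Op 3: merge R1<->R3 -> R1=(0,0,0,5) R3=(0,0,0,5)
Op 4: inc R1 by 3 -> R1=(0,3,0,5) value=8
Op 5: merge R0<->R2 -> R0=(0,0,0,0) R2=(0,0,0,0)
Op 6: inc R2 by 5 -> R2=(0,0,5,0) value=5
Op 7: merge R2<->R3 -> R2=(0,0,5,5) R3=(0,0,5,5)

Answer: 10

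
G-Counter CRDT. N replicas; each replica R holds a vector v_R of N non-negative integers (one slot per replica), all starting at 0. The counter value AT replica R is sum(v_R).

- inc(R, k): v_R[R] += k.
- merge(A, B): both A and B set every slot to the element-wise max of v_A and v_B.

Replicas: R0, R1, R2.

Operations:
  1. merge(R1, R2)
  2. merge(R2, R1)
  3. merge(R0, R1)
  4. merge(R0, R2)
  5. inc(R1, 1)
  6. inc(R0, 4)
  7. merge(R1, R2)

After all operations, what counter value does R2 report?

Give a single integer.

Op 1: merge R1<->R2 -> R1=(0,0,0) R2=(0,0,0)
Op 2: merge R2<->R1 -> R2=(0,0,0) R1=(0,0,0)
Op 3: merge R0<->R1 -> R0=(0,0,0) R1=(0,0,0)
Op 4: merge R0<->R2 -> R0=(0,0,0) R2=(0,0,0)
Op 5: inc R1 by 1 -> R1=(0,1,0) value=1
Op 6: inc R0 by 4 -> R0=(4,0,0) value=4
Op 7: merge R1<->R2 -> R1=(0,1,0) R2=(0,1,0)

Answer: 1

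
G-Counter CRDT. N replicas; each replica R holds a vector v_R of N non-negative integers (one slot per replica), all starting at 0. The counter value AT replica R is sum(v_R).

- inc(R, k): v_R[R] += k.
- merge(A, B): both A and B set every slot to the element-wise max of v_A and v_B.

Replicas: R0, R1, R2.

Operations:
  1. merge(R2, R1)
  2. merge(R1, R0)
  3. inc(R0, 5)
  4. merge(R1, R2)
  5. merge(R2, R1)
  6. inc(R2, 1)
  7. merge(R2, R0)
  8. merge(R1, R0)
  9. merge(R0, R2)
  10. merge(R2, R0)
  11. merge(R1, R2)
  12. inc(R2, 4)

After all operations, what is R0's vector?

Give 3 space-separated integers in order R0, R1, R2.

Answer: 5 0 1

Derivation:
Op 1: merge R2<->R1 -> R2=(0,0,0) R1=(0,0,0)
Op 2: merge R1<->R0 -> R1=(0,0,0) R0=(0,0,0)
Op 3: inc R0 by 5 -> R0=(5,0,0) value=5
Op 4: merge R1<->R2 -> R1=(0,0,0) R2=(0,0,0)
Op 5: merge R2<->R1 -> R2=(0,0,0) R1=(0,0,0)
Op 6: inc R2 by 1 -> R2=(0,0,1) value=1
Op 7: merge R2<->R0 -> R2=(5,0,1) R0=(5,0,1)
Op 8: merge R1<->R0 -> R1=(5,0,1) R0=(5,0,1)
Op 9: merge R0<->R2 -> R0=(5,0,1) R2=(5,0,1)
Op 10: merge R2<->R0 -> R2=(5,0,1) R0=(5,0,1)
Op 11: merge R1<->R2 -> R1=(5,0,1) R2=(5,0,1)
Op 12: inc R2 by 4 -> R2=(5,0,5) value=10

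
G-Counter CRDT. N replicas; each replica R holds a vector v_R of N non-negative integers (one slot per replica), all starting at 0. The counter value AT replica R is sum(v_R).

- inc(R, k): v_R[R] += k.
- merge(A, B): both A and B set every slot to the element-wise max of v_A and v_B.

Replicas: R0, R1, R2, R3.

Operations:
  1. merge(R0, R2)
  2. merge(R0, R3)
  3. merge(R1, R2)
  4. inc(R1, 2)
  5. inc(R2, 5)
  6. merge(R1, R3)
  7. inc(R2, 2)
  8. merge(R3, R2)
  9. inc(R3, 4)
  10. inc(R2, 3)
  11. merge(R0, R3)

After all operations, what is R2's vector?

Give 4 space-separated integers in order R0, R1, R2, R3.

Op 1: merge R0<->R2 -> R0=(0,0,0,0) R2=(0,0,0,0)
Op 2: merge R0<->R3 -> R0=(0,0,0,0) R3=(0,0,0,0)
Op 3: merge R1<->R2 -> R1=(0,0,0,0) R2=(0,0,0,0)
Op 4: inc R1 by 2 -> R1=(0,2,0,0) value=2
Op 5: inc R2 by 5 -> R2=(0,0,5,0) value=5
Op 6: merge R1<->R3 -> R1=(0,2,0,0) R3=(0,2,0,0)
Op 7: inc R2 by 2 -> R2=(0,0,7,0) value=7
Op 8: merge R3<->R2 -> R3=(0,2,7,0) R2=(0,2,7,0)
Op 9: inc R3 by 4 -> R3=(0,2,7,4) value=13
Op 10: inc R2 by 3 -> R2=(0,2,10,0) value=12
Op 11: merge R0<->R3 -> R0=(0,2,7,4) R3=(0,2,7,4)

Answer: 0 2 10 0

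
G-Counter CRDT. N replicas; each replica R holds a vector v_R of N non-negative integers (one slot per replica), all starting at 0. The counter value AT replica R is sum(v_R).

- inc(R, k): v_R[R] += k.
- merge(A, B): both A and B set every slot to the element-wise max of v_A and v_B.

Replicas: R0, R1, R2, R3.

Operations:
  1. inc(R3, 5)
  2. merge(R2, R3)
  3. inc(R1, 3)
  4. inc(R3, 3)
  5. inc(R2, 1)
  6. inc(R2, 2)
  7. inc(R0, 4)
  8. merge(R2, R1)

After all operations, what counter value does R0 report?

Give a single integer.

Answer: 4

Derivation:
Op 1: inc R3 by 5 -> R3=(0,0,0,5) value=5
Op 2: merge R2<->R3 -> R2=(0,0,0,5) R3=(0,0,0,5)
Op 3: inc R1 by 3 -> R1=(0,3,0,0) value=3
Op 4: inc R3 by 3 -> R3=(0,0,0,8) value=8
Op 5: inc R2 by 1 -> R2=(0,0,1,5) value=6
Op 6: inc R2 by 2 -> R2=(0,0,3,5) value=8
Op 7: inc R0 by 4 -> R0=(4,0,0,0) value=4
Op 8: merge R2<->R1 -> R2=(0,3,3,5) R1=(0,3,3,5)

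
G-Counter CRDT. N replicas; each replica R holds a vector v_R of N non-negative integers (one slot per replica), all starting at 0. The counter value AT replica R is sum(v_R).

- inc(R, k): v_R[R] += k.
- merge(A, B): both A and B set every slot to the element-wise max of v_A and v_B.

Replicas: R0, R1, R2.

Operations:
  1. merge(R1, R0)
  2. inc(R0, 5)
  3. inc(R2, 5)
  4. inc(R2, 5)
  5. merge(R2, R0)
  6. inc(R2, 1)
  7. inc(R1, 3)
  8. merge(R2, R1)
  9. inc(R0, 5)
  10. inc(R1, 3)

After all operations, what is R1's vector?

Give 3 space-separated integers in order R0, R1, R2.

Op 1: merge R1<->R0 -> R1=(0,0,0) R0=(0,0,0)
Op 2: inc R0 by 5 -> R0=(5,0,0) value=5
Op 3: inc R2 by 5 -> R2=(0,0,5) value=5
Op 4: inc R2 by 5 -> R2=(0,0,10) value=10
Op 5: merge R2<->R0 -> R2=(5,0,10) R0=(5,0,10)
Op 6: inc R2 by 1 -> R2=(5,0,11) value=16
Op 7: inc R1 by 3 -> R1=(0,3,0) value=3
Op 8: merge R2<->R1 -> R2=(5,3,11) R1=(5,3,11)
Op 9: inc R0 by 5 -> R0=(10,0,10) value=20
Op 10: inc R1 by 3 -> R1=(5,6,11) value=22

Answer: 5 6 11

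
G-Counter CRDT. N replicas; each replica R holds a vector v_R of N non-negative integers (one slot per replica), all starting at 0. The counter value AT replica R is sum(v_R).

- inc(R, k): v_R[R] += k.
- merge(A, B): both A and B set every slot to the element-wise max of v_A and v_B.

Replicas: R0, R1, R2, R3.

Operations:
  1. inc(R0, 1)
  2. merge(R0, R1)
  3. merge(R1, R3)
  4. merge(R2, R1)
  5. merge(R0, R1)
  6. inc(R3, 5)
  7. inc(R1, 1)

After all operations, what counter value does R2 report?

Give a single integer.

Answer: 1

Derivation:
Op 1: inc R0 by 1 -> R0=(1,0,0,0) value=1
Op 2: merge R0<->R1 -> R0=(1,0,0,0) R1=(1,0,0,0)
Op 3: merge R1<->R3 -> R1=(1,0,0,0) R3=(1,0,0,0)
Op 4: merge R2<->R1 -> R2=(1,0,0,0) R1=(1,0,0,0)
Op 5: merge R0<->R1 -> R0=(1,0,0,0) R1=(1,0,0,0)
Op 6: inc R3 by 5 -> R3=(1,0,0,5) value=6
Op 7: inc R1 by 1 -> R1=(1,1,0,0) value=2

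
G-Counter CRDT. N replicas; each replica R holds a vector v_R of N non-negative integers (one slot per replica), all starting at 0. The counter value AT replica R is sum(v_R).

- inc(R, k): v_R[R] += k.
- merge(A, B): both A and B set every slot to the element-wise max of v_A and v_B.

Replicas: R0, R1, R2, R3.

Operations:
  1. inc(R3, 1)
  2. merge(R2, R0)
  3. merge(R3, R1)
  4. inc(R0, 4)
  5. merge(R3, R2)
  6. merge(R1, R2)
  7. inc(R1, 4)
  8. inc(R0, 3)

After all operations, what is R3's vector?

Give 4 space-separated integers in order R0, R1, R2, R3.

Answer: 0 0 0 1

Derivation:
Op 1: inc R3 by 1 -> R3=(0,0,0,1) value=1
Op 2: merge R2<->R0 -> R2=(0,0,0,0) R0=(0,0,0,0)
Op 3: merge R3<->R1 -> R3=(0,0,0,1) R1=(0,0,0,1)
Op 4: inc R0 by 4 -> R0=(4,0,0,0) value=4
Op 5: merge R3<->R2 -> R3=(0,0,0,1) R2=(0,0,0,1)
Op 6: merge R1<->R2 -> R1=(0,0,0,1) R2=(0,0,0,1)
Op 7: inc R1 by 4 -> R1=(0,4,0,1) value=5
Op 8: inc R0 by 3 -> R0=(7,0,0,0) value=7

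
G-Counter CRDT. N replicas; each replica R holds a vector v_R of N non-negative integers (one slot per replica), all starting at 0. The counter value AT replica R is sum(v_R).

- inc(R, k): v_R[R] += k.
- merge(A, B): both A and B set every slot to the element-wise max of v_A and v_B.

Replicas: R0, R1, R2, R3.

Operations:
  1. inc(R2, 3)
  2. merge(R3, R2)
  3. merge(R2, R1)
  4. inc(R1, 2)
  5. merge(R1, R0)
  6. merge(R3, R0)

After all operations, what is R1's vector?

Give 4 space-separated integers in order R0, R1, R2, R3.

Answer: 0 2 3 0

Derivation:
Op 1: inc R2 by 3 -> R2=(0,0,3,0) value=3
Op 2: merge R3<->R2 -> R3=(0,0,3,0) R2=(0,0,3,0)
Op 3: merge R2<->R1 -> R2=(0,0,3,0) R1=(0,0,3,0)
Op 4: inc R1 by 2 -> R1=(0,2,3,0) value=5
Op 5: merge R1<->R0 -> R1=(0,2,3,0) R0=(0,2,3,0)
Op 6: merge R3<->R0 -> R3=(0,2,3,0) R0=(0,2,3,0)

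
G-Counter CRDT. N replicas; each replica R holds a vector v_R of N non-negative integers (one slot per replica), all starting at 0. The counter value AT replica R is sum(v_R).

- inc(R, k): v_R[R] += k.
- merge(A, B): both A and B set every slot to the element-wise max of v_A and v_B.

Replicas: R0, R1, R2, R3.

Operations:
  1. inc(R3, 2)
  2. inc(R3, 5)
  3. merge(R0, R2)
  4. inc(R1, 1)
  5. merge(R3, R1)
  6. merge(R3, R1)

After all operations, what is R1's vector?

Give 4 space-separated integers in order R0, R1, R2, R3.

Answer: 0 1 0 7

Derivation:
Op 1: inc R3 by 2 -> R3=(0,0,0,2) value=2
Op 2: inc R3 by 5 -> R3=(0,0,0,7) value=7
Op 3: merge R0<->R2 -> R0=(0,0,0,0) R2=(0,0,0,0)
Op 4: inc R1 by 1 -> R1=(0,1,0,0) value=1
Op 5: merge R3<->R1 -> R3=(0,1,0,7) R1=(0,1,0,7)
Op 6: merge R3<->R1 -> R3=(0,1,0,7) R1=(0,1,0,7)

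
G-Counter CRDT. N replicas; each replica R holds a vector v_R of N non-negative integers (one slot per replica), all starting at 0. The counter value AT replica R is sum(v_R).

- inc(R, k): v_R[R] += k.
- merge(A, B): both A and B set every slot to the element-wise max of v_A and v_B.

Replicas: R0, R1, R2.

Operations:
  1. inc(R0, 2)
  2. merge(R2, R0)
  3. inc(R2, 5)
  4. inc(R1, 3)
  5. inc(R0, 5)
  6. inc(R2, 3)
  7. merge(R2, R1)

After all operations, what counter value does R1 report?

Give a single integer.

Answer: 13

Derivation:
Op 1: inc R0 by 2 -> R0=(2,0,0) value=2
Op 2: merge R2<->R0 -> R2=(2,0,0) R0=(2,0,0)
Op 3: inc R2 by 5 -> R2=(2,0,5) value=7
Op 4: inc R1 by 3 -> R1=(0,3,0) value=3
Op 5: inc R0 by 5 -> R0=(7,0,0) value=7
Op 6: inc R2 by 3 -> R2=(2,0,8) value=10
Op 7: merge R2<->R1 -> R2=(2,3,8) R1=(2,3,8)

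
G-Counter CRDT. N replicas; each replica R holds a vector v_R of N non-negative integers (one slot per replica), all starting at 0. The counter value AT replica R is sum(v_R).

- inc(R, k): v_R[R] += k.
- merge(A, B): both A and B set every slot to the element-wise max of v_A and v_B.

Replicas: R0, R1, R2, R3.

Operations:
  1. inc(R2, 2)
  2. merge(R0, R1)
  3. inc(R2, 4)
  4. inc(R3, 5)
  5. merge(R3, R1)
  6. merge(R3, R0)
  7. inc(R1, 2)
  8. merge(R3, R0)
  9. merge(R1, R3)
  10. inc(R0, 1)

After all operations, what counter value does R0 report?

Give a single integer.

Answer: 6

Derivation:
Op 1: inc R2 by 2 -> R2=(0,0,2,0) value=2
Op 2: merge R0<->R1 -> R0=(0,0,0,0) R1=(0,0,0,0)
Op 3: inc R2 by 4 -> R2=(0,0,6,0) value=6
Op 4: inc R3 by 5 -> R3=(0,0,0,5) value=5
Op 5: merge R3<->R1 -> R3=(0,0,0,5) R1=(0,0,0,5)
Op 6: merge R3<->R0 -> R3=(0,0,0,5) R0=(0,0,0,5)
Op 7: inc R1 by 2 -> R1=(0,2,0,5) value=7
Op 8: merge R3<->R0 -> R3=(0,0,0,5) R0=(0,0,0,5)
Op 9: merge R1<->R3 -> R1=(0,2,0,5) R3=(0,2,0,5)
Op 10: inc R0 by 1 -> R0=(1,0,0,5) value=6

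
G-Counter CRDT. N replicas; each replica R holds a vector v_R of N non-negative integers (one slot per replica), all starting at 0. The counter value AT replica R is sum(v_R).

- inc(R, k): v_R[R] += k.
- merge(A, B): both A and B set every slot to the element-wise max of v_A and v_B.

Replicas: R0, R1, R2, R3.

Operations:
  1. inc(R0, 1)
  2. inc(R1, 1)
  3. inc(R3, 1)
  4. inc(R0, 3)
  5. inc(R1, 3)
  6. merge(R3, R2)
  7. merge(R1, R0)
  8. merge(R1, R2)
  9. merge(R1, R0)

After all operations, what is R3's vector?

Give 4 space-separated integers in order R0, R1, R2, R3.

Op 1: inc R0 by 1 -> R0=(1,0,0,0) value=1
Op 2: inc R1 by 1 -> R1=(0,1,0,0) value=1
Op 3: inc R3 by 1 -> R3=(0,0,0,1) value=1
Op 4: inc R0 by 3 -> R0=(4,0,0,0) value=4
Op 5: inc R1 by 3 -> R1=(0,4,0,0) value=4
Op 6: merge R3<->R2 -> R3=(0,0,0,1) R2=(0,0,0,1)
Op 7: merge R1<->R0 -> R1=(4,4,0,0) R0=(4,4,0,0)
Op 8: merge R1<->R2 -> R1=(4,4,0,1) R2=(4,4,0,1)
Op 9: merge R1<->R0 -> R1=(4,4,0,1) R0=(4,4,0,1)

Answer: 0 0 0 1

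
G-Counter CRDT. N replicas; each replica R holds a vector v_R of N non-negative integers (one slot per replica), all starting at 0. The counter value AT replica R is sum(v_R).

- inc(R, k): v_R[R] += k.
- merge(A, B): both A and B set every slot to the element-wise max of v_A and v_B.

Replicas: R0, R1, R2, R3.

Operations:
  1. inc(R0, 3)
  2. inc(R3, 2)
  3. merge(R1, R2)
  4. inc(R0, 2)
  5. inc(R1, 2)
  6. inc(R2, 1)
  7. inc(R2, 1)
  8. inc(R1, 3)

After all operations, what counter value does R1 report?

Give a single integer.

Op 1: inc R0 by 3 -> R0=(3,0,0,0) value=3
Op 2: inc R3 by 2 -> R3=(0,0,0,2) value=2
Op 3: merge R1<->R2 -> R1=(0,0,0,0) R2=(0,0,0,0)
Op 4: inc R0 by 2 -> R0=(5,0,0,0) value=5
Op 5: inc R1 by 2 -> R1=(0,2,0,0) value=2
Op 6: inc R2 by 1 -> R2=(0,0,1,0) value=1
Op 7: inc R2 by 1 -> R2=(0,0,2,0) value=2
Op 8: inc R1 by 3 -> R1=(0,5,0,0) value=5

Answer: 5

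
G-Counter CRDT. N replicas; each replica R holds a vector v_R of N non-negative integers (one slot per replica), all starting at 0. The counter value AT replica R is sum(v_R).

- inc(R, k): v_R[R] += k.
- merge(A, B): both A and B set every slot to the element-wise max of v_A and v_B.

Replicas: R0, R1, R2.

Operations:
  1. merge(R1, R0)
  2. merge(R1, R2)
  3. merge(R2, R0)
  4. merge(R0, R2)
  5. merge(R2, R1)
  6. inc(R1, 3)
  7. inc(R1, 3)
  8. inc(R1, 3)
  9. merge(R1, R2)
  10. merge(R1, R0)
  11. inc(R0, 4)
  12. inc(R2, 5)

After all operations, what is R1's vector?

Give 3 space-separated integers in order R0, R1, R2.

Op 1: merge R1<->R0 -> R1=(0,0,0) R0=(0,0,0)
Op 2: merge R1<->R2 -> R1=(0,0,0) R2=(0,0,0)
Op 3: merge R2<->R0 -> R2=(0,0,0) R0=(0,0,0)
Op 4: merge R0<->R2 -> R0=(0,0,0) R2=(0,0,0)
Op 5: merge R2<->R1 -> R2=(0,0,0) R1=(0,0,0)
Op 6: inc R1 by 3 -> R1=(0,3,0) value=3
Op 7: inc R1 by 3 -> R1=(0,6,0) value=6
Op 8: inc R1 by 3 -> R1=(0,9,0) value=9
Op 9: merge R1<->R2 -> R1=(0,9,0) R2=(0,9,0)
Op 10: merge R1<->R0 -> R1=(0,9,0) R0=(0,9,0)
Op 11: inc R0 by 4 -> R0=(4,9,0) value=13
Op 12: inc R2 by 5 -> R2=(0,9,5) value=14

Answer: 0 9 0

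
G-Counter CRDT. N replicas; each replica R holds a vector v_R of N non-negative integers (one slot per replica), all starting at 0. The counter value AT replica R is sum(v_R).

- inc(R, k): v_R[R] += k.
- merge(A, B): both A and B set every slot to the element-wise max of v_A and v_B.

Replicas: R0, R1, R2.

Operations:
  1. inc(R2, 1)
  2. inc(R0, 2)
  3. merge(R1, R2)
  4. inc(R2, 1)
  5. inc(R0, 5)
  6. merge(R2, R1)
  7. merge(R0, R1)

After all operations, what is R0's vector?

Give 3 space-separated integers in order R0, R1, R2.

Answer: 7 0 2

Derivation:
Op 1: inc R2 by 1 -> R2=(0,0,1) value=1
Op 2: inc R0 by 2 -> R0=(2,0,0) value=2
Op 3: merge R1<->R2 -> R1=(0,0,1) R2=(0,0,1)
Op 4: inc R2 by 1 -> R2=(0,0,2) value=2
Op 5: inc R0 by 5 -> R0=(7,0,0) value=7
Op 6: merge R2<->R1 -> R2=(0,0,2) R1=(0,0,2)
Op 7: merge R0<->R1 -> R0=(7,0,2) R1=(7,0,2)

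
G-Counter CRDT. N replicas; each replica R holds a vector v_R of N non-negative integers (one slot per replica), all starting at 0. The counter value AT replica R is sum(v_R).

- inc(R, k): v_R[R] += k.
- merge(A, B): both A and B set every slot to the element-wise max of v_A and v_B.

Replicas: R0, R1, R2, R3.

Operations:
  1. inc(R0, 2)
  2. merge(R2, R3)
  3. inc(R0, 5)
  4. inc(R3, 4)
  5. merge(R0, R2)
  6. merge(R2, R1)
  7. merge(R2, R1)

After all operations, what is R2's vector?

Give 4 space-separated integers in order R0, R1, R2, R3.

Op 1: inc R0 by 2 -> R0=(2,0,0,0) value=2
Op 2: merge R2<->R3 -> R2=(0,0,0,0) R3=(0,0,0,0)
Op 3: inc R0 by 5 -> R0=(7,0,0,0) value=7
Op 4: inc R3 by 4 -> R3=(0,0,0,4) value=4
Op 5: merge R0<->R2 -> R0=(7,0,0,0) R2=(7,0,0,0)
Op 6: merge R2<->R1 -> R2=(7,0,0,0) R1=(7,0,0,0)
Op 7: merge R2<->R1 -> R2=(7,0,0,0) R1=(7,0,0,0)

Answer: 7 0 0 0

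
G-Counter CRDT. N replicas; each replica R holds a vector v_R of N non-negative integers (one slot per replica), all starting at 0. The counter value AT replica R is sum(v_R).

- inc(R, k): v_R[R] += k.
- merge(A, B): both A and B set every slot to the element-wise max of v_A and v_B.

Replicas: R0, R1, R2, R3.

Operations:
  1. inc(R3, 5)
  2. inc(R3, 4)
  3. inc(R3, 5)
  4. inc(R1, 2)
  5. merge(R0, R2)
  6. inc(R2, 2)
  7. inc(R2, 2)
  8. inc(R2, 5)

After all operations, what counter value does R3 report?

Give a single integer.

Answer: 14

Derivation:
Op 1: inc R3 by 5 -> R3=(0,0,0,5) value=5
Op 2: inc R3 by 4 -> R3=(0,0,0,9) value=9
Op 3: inc R3 by 5 -> R3=(0,0,0,14) value=14
Op 4: inc R1 by 2 -> R1=(0,2,0,0) value=2
Op 5: merge R0<->R2 -> R0=(0,0,0,0) R2=(0,0,0,0)
Op 6: inc R2 by 2 -> R2=(0,0,2,0) value=2
Op 7: inc R2 by 2 -> R2=(0,0,4,0) value=4
Op 8: inc R2 by 5 -> R2=(0,0,9,0) value=9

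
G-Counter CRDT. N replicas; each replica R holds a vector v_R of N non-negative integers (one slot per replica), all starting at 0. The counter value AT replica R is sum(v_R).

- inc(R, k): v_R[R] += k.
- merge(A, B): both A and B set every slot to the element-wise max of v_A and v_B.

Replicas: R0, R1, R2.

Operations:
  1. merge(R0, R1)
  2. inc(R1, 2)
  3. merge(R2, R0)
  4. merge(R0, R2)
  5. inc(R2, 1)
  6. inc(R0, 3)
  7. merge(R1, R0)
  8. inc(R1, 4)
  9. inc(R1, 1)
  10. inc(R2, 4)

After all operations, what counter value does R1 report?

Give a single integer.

Op 1: merge R0<->R1 -> R0=(0,0,0) R1=(0,0,0)
Op 2: inc R1 by 2 -> R1=(0,2,0) value=2
Op 3: merge R2<->R0 -> R2=(0,0,0) R0=(0,0,0)
Op 4: merge R0<->R2 -> R0=(0,0,0) R2=(0,0,0)
Op 5: inc R2 by 1 -> R2=(0,0,1) value=1
Op 6: inc R0 by 3 -> R0=(3,0,0) value=3
Op 7: merge R1<->R0 -> R1=(3,2,0) R0=(3,2,0)
Op 8: inc R1 by 4 -> R1=(3,6,0) value=9
Op 9: inc R1 by 1 -> R1=(3,7,0) value=10
Op 10: inc R2 by 4 -> R2=(0,0,5) value=5

Answer: 10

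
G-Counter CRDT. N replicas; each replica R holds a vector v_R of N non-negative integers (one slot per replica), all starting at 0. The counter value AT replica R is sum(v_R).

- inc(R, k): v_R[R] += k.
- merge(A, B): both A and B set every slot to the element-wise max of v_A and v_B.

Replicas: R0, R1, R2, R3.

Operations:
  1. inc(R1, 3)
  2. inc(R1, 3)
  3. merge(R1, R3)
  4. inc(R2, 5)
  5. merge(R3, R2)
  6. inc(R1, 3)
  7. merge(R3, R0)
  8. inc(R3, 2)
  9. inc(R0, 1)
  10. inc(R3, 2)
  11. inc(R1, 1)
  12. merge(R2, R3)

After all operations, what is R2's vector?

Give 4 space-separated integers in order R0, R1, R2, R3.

Op 1: inc R1 by 3 -> R1=(0,3,0,0) value=3
Op 2: inc R1 by 3 -> R1=(0,6,0,0) value=6
Op 3: merge R1<->R3 -> R1=(0,6,0,0) R3=(0,6,0,0)
Op 4: inc R2 by 5 -> R2=(0,0,5,0) value=5
Op 5: merge R3<->R2 -> R3=(0,6,5,0) R2=(0,6,5,0)
Op 6: inc R1 by 3 -> R1=(0,9,0,0) value=9
Op 7: merge R3<->R0 -> R3=(0,6,5,0) R0=(0,6,5,0)
Op 8: inc R3 by 2 -> R3=(0,6,5,2) value=13
Op 9: inc R0 by 1 -> R0=(1,6,5,0) value=12
Op 10: inc R3 by 2 -> R3=(0,6,5,4) value=15
Op 11: inc R1 by 1 -> R1=(0,10,0,0) value=10
Op 12: merge R2<->R3 -> R2=(0,6,5,4) R3=(0,6,5,4)

Answer: 0 6 5 4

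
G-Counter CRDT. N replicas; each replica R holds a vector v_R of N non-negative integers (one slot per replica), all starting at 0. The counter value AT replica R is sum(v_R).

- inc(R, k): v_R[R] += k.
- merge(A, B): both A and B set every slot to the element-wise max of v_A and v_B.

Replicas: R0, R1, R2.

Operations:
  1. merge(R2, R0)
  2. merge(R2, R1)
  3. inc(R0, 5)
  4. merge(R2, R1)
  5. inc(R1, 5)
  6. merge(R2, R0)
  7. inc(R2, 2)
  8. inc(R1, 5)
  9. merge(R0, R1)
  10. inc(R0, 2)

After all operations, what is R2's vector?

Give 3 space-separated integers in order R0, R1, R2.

Answer: 5 0 2

Derivation:
Op 1: merge R2<->R0 -> R2=(0,0,0) R0=(0,0,0)
Op 2: merge R2<->R1 -> R2=(0,0,0) R1=(0,0,0)
Op 3: inc R0 by 5 -> R0=(5,0,0) value=5
Op 4: merge R2<->R1 -> R2=(0,0,0) R1=(0,0,0)
Op 5: inc R1 by 5 -> R1=(0,5,0) value=5
Op 6: merge R2<->R0 -> R2=(5,0,0) R0=(5,0,0)
Op 7: inc R2 by 2 -> R2=(5,0,2) value=7
Op 8: inc R1 by 5 -> R1=(0,10,0) value=10
Op 9: merge R0<->R1 -> R0=(5,10,0) R1=(5,10,0)
Op 10: inc R0 by 2 -> R0=(7,10,0) value=17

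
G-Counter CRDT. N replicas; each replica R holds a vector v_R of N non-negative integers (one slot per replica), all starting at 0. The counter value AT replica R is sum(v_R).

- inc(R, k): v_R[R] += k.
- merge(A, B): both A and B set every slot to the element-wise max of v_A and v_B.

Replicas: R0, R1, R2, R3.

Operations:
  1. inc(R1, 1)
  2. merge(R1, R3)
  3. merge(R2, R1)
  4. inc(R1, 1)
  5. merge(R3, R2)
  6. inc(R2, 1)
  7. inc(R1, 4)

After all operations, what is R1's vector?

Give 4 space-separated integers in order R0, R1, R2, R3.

Answer: 0 6 0 0

Derivation:
Op 1: inc R1 by 1 -> R1=(0,1,0,0) value=1
Op 2: merge R1<->R3 -> R1=(0,1,0,0) R3=(0,1,0,0)
Op 3: merge R2<->R1 -> R2=(0,1,0,0) R1=(0,1,0,0)
Op 4: inc R1 by 1 -> R1=(0,2,0,0) value=2
Op 5: merge R3<->R2 -> R3=(0,1,0,0) R2=(0,1,0,0)
Op 6: inc R2 by 1 -> R2=(0,1,1,0) value=2
Op 7: inc R1 by 4 -> R1=(0,6,0,0) value=6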